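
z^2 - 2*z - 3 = (z - 3)*(z + 1)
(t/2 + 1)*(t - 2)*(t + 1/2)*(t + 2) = t^4/2 + 5*t^3/4 - 3*t^2/2 - 5*t - 2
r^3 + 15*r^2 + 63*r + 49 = (r + 1)*(r + 7)^2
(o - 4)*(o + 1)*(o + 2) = o^3 - o^2 - 10*o - 8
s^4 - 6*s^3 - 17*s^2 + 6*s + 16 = (s - 8)*(s - 1)*(s + 1)*(s + 2)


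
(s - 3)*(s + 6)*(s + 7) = s^3 + 10*s^2 + 3*s - 126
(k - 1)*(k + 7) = k^2 + 6*k - 7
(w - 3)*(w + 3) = w^2 - 9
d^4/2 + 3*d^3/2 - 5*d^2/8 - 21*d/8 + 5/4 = (d/2 + 1)*(d - 1)*(d - 1/2)*(d + 5/2)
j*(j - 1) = j^2 - j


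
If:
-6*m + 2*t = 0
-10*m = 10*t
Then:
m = 0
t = 0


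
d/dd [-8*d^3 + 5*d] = 5 - 24*d^2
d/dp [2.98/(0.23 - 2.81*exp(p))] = 8.3738*exp(p)/(2.81*exp(p) - 0.23)^2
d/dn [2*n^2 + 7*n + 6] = 4*n + 7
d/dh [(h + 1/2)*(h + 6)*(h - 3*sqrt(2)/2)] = 3*h^2 - 3*sqrt(2)*h + 13*h - 39*sqrt(2)/4 + 3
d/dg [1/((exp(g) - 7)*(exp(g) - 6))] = (13 - 2*exp(g))*exp(g)/(exp(4*g) - 26*exp(3*g) + 253*exp(2*g) - 1092*exp(g) + 1764)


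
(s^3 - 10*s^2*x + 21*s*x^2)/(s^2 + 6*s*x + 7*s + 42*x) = s*(s^2 - 10*s*x + 21*x^2)/(s^2 + 6*s*x + 7*s + 42*x)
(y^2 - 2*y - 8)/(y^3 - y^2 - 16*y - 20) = (y - 4)/(y^2 - 3*y - 10)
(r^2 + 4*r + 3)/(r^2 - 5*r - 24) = (r + 1)/(r - 8)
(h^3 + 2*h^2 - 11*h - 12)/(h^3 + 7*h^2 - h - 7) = (h^2 + h - 12)/(h^2 + 6*h - 7)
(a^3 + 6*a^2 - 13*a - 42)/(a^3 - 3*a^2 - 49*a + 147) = (a + 2)/(a - 7)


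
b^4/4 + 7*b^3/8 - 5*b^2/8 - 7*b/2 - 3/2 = (b/4 + 1/2)*(b - 2)*(b + 1/2)*(b + 3)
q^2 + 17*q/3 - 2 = (q - 1/3)*(q + 6)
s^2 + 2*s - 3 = (s - 1)*(s + 3)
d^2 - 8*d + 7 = (d - 7)*(d - 1)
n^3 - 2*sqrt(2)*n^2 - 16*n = n*(n - 4*sqrt(2))*(n + 2*sqrt(2))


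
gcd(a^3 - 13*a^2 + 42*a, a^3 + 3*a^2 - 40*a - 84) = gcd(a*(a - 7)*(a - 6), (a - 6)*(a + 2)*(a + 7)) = a - 6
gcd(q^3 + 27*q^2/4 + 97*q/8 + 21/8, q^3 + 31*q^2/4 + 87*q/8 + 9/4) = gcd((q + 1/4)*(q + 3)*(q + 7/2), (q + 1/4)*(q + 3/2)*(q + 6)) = q + 1/4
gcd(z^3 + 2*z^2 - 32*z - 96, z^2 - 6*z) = z - 6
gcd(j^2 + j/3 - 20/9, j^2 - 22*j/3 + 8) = j - 4/3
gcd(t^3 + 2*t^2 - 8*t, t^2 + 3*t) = t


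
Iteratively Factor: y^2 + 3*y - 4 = (y - 1)*(y + 4)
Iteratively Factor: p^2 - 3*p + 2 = (p - 2)*(p - 1)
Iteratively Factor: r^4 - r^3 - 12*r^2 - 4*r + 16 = (r + 2)*(r^3 - 3*r^2 - 6*r + 8) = (r + 2)^2*(r^2 - 5*r + 4) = (r - 4)*(r + 2)^2*(r - 1)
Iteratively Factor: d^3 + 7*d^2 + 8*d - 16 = (d + 4)*(d^2 + 3*d - 4) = (d - 1)*(d + 4)*(d + 4)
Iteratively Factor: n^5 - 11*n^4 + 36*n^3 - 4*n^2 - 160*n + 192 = (n - 2)*(n^4 - 9*n^3 + 18*n^2 + 32*n - 96) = (n - 4)*(n - 2)*(n^3 - 5*n^2 - 2*n + 24) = (n - 4)^2*(n - 2)*(n^2 - n - 6) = (n - 4)^2*(n - 3)*(n - 2)*(n + 2)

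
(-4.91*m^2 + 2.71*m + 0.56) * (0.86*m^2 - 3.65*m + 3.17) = -4.2226*m^4 + 20.2521*m^3 - 24.9746*m^2 + 6.5467*m + 1.7752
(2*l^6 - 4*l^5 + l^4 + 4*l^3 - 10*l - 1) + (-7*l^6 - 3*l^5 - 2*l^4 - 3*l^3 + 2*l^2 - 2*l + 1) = -5*l^6 - 7*l^5 - l^4 + l^3 + 2*l^2 - 12*l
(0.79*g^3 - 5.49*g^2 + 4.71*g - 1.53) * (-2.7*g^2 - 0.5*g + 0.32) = -2.133*g^5 + 14.428*g^4 - 9.7192*g^3 + 0.0191999999999997*g^2 + 2.2722*g - 0.4896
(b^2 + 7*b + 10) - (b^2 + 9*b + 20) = -2*b - 10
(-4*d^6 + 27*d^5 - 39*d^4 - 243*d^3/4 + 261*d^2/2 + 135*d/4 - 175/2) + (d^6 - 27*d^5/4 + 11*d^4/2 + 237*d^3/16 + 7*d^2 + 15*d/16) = -3*d^6 + 81*d^5/4 - 67*d^4/2 - 735*d^3/16 + 275*d^2/2 + 555*d/16 - 175/2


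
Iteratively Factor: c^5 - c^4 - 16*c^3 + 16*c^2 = (c + 4)*(c^4 - 5*c^3 + 4*c^2) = (c - 4)*(c + 4)*(c^3 - c^2) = (c - 4)*(c - 1)*(c + 4)*(c^2) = c*(c - 4)*(c - 1)*(c + 4)*(c)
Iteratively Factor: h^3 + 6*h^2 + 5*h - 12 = (h + 3)*(h^2 + 3*h - 4) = (h + 3)*(h + 4)*(h - 1)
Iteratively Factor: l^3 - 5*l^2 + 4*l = (l - 1)*(l^2 - 4*l) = l*(l - 1)*(l - 4)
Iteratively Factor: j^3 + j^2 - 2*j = (j - 1)*(j^2 + 2*j) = (j - 1)*(j + 2)*(j)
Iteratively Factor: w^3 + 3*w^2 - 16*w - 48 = (w + 4)*(w^2 - w - 12) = (w + 3)*(w + 4)*(w - 4)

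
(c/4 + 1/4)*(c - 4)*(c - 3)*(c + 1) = c^4/4 - 5*c^3/4 - c^2/4 + 17*c/4 + 3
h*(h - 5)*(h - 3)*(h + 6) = h^4 - 2*h^3 - 33*h^2 + 90*h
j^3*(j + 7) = j^4 + 7*j^3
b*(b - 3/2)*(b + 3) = b^3 + 3*b^2/2 - 9*b/2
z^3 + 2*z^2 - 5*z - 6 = (z - 2)*(z + 1)*(z + 3)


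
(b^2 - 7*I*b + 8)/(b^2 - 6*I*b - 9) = (-b^2 + 7*I*b - 8)/(-b^2 + 6*I*b + 9)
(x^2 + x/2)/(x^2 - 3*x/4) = 2*(2*x + 1)/(4*x - 3)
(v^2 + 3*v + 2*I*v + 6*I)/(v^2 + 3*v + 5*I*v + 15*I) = (v + 2*I)/(v + 5*I)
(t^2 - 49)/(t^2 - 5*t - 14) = (t + 7)/(t + 2)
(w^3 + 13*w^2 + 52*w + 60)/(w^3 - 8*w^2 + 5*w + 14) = (w^3 + 13*w^2 + 52*w + 60)/(w^3 - 8*w^2 + 5*w + 14)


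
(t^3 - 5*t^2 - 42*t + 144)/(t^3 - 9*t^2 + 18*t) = (t^2 - 2*t - 48)/(t*(t - 6))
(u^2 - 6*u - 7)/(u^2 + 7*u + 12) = (u^2 - 6*u - 7)/(u^2 + 7*u + 12)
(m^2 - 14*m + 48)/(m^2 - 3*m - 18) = (m - 8)/(m + 3)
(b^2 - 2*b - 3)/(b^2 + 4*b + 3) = (b - 3)/(b + 3)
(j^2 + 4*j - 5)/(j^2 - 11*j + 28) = (j^2 + 4*j - 5)/(j^2 - 11*j + 28)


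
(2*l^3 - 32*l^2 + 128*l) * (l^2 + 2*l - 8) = 2*l^5 - 28*l^4 + 48*l^3 + 512*l^2 - 1024*l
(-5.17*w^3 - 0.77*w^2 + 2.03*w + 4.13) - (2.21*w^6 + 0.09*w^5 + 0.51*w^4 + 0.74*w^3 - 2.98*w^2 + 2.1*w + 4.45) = -2.21*w^6 - 0.09*w^5 - 0.51*w^4 - 5.91*w^3 + 2.21*w^2 - 0.0700000000000003*w - 0.32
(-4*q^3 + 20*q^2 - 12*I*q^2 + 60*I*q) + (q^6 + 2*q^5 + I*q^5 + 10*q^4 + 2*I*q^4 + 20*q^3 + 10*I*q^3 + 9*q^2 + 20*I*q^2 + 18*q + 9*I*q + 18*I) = q^6 + 2*q^5 + I*q^5 + 10*q^4 + 2*I*q^4 + 16*q^3 + 10*I*q^3 + 29*q^2 + 8*I*q^2 + 18*q + 69*I*q + 18*I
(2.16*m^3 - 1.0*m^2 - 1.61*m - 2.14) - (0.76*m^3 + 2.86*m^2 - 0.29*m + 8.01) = 1.4*m^3 - 3.86*m^2 - 1.32*m - 10.15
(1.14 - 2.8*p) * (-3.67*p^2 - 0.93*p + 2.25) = 10.276*p^3 - 1.5798*p^2 - 7.3602*p + 2.565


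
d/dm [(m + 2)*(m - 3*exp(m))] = m - (m + 2)*(3*exp(m) - 1) - 3*exp(m)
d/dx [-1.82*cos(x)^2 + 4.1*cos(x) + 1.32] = (3.64*cos(x) - 4.1)*sin(x)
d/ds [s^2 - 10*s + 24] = 2*s - 10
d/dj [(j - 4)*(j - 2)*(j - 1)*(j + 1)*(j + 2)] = 5*j^4 - 16*j^3 - 15*j^2 + 40*j + 4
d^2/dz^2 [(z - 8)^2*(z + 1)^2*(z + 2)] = 20*z^3 - 144*z^2 + 30*z + 356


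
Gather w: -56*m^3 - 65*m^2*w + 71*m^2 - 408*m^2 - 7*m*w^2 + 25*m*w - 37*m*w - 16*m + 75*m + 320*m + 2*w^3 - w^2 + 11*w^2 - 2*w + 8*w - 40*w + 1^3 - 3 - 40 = -56*m^3 - 337*m^2 + 379*m + 2*w^3 + w^2*(10 - 7*m) + w*(-65*m^2 - 12*m - 34) - 42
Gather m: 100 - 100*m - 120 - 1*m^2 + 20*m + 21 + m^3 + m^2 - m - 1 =m^3 - 81*m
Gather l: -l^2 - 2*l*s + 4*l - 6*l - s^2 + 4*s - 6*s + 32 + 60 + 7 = -l^2 + l*(-2*s - 2) - s^2 - 2*s + 99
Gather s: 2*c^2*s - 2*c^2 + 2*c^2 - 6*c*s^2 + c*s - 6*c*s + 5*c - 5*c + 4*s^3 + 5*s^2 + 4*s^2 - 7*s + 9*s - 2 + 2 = 4*s^3 + s^2*(9 - 6*c) + s*(2*c^2 - 5*c + 2)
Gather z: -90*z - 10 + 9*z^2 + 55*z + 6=9*z^2 - 35*z - 4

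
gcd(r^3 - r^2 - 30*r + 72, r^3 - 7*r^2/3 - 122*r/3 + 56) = r + 6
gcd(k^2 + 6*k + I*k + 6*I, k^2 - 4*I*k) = 1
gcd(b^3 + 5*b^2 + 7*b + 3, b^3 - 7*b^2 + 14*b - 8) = 1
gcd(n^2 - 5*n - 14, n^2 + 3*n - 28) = 1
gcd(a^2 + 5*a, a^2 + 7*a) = a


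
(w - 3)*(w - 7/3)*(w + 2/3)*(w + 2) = w^4 - 8*w^3/3 - 53*w^2/9 + 104*w/9 + 28/3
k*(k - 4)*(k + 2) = k^3 - 2*k^2 - 8*k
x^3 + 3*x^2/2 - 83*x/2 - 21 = (x - 6)*(x + 1/2)*(x + 7)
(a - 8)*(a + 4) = a^2 - 4*a - 32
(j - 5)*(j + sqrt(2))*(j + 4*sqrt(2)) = j^3 - 5*j^2 + 5*sqrt(2)*j^2 - 25*sqrt(2)*j + 8*j - 40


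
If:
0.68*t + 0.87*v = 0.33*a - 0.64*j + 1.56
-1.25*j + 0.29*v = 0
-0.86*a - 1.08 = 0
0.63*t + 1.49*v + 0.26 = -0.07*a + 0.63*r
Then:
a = -1.26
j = 0.232*v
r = 0.867314659197012*v + 1.9578420515493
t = 1.68467852257182 - 1.49776470588235*v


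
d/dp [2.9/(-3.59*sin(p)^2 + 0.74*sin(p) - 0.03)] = (20.822*sin(p) - 2.146)*cos(p)/(3.59*sin(p)^2 - 0.74*sin(p) + 0.03)^2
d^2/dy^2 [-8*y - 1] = 0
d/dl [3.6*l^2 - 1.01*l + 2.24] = 7.2*l - 1.01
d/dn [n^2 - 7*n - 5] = 2*n - 7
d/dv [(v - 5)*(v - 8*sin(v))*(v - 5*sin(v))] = (5 - v)*(v - 8*sin(v))*(5*cos(v) - 1) + (5 - v)*(v - 5*sin(v))*(8*cos(v) - 1) + (v - 8*sin(v))*(v - 5*sin(v))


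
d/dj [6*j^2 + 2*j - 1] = 12*j + 2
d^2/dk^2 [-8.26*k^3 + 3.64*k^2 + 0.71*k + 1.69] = 7.28 - 49.56*k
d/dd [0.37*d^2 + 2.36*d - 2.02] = 0.74*d + 2.36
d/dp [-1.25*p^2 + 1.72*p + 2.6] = 1.72 - 2.5*p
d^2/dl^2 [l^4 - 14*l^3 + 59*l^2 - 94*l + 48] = 12*l^2 - 84*l + 118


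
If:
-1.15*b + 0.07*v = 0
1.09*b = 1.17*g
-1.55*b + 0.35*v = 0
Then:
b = 0.00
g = 0.00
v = 0.00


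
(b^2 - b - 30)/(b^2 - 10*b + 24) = (b + 5)/(b - 4)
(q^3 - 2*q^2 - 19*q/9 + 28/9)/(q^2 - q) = q - 1 - 28/(9*q)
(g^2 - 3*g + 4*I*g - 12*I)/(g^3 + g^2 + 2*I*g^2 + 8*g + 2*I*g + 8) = (g - 3)/(g^2 + g*(1 - 2*I) - 2*I)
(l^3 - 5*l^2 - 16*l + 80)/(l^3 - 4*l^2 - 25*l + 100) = (l + 4)/(l + 5)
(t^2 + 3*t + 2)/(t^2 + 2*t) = (t + 1)/t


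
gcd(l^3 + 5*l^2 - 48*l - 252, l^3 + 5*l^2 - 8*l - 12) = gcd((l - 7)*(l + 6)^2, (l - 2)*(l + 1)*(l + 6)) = l + 6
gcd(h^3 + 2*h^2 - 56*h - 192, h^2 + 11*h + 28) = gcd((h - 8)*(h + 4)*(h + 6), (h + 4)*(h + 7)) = h + 4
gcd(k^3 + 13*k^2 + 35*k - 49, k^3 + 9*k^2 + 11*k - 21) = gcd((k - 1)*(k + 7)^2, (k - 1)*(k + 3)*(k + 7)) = k^2 + 6*k - 7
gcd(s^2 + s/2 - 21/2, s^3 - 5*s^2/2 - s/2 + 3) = 1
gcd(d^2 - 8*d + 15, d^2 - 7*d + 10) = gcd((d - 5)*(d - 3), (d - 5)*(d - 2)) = d - 5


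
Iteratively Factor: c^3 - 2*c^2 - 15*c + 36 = (c + 4)*(c^2 - 6*c + 9) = (c - 3)*(c + 4)*(c - 3)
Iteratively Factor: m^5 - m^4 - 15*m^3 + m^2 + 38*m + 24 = (m - 2)*(m^4 + m^3 - 13*m^2 - 25*m - 12) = (m - 2)*(m + 3)*(m^3 - 2*m^2 - 7*m - 4) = (m - 2)*(m + 1)*(m + 3)*(m^2 - 3*m - 4) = (m - 2)*(m + 1)^2*(m + 3)*(m - 4)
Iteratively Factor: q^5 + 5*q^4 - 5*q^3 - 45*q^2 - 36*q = (q + 1)*(q^4 + 4*q^3 - 9*q^2 - 36*q) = (q + 1)*(q + 4)*(q^3 - 9*q) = q*(q + 1)*(q + 4)*(q^2 - 9) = q*(q - 3)*(q + 1)*(q + 4)*(q + 3)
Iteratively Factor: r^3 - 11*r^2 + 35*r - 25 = (r - 1)*(r^2 - 10*r + 25) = (r - 5)*(r - 1)*(r - 5)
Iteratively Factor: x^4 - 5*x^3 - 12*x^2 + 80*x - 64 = (x - 4)*(x^3 - x^2 - 16*x + 16) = (x - 4)*(x - 1)*(x^2 - 16) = (x - 4)*(x - 1)*(x + 4)*(x - 4)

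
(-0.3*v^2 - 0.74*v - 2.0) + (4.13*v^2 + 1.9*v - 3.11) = 3.83*v^2 + 1.16*v - 5.11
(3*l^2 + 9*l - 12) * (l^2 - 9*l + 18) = 3*l^4 - 18*l^3 - 39*l^2 + 270*l - 216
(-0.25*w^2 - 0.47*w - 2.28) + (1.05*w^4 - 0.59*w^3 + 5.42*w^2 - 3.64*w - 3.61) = 1.05*w^4 - 0.59*w^3 + 5.17*w^2 - 4.11*w - 5.89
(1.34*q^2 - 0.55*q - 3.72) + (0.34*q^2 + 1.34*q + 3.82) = 1.68*q^2 + 0.79*q + 0.0999999999999996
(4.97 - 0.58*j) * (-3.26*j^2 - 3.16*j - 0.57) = 1.8908*j^3 - 14.3694*j^2 - 15.3746*j - 2.8329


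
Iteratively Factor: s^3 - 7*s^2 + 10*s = (s - 5)*(s^2 - 2*s) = (s - 5)*(s - 2)*(s)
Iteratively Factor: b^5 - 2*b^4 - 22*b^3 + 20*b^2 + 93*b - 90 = (b - 1)*(b^4 - b^3 - 23*b^2 - 3*b + 90) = (b - 1)*(b + 3)*(b^3 - 4*b^2 - 11*b + 30) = (b - 2)*(b - 1)*(b + 3)*(b^2 - 2*b - 15) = (b - 2)*(b - 1)*(b + 3)^2*(b - 5)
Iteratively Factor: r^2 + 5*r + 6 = (r + 3)*(r + 2)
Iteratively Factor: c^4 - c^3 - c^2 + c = (c + 1)*(c^3 - 2*c^2 + c) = (c - 1)*(c + 1)*(c^2 - c) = (c - 1)^2*(c + 1)*(c)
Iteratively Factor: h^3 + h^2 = (h)*(h^2 + h) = h*(h + 1)*(h)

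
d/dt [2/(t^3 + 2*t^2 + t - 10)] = 2*(-3*t^2 - 4*t - 1)/(t^3 + 2*t^2 + t - 10)^2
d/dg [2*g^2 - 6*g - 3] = 4*g - 6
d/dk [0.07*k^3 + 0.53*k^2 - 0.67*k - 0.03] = 0.21*k^2 + 1.06*k - 0.67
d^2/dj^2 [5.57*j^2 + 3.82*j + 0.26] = 11.1400000000000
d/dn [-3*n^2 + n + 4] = 1 - 6*n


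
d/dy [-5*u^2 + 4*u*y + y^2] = 4*u + 2*y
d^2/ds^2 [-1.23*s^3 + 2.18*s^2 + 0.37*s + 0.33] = 4.36 - 7.38*s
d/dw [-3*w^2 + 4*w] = 4 - 6*w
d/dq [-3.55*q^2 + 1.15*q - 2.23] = 1.15 - 7.1*q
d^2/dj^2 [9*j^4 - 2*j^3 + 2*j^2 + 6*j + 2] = 108*j^2 - 12*j + 4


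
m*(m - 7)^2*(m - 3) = m^4 - 17*m^3 + 91*m^2 - 147*m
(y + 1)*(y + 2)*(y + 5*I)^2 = y^4 + 3*y^3 + 10*I*y^3 - 23*y^2 + 30*I*y^2 - 75*y + 20*I*y - 50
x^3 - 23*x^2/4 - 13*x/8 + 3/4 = (x - 6)*(x - 1/4)*(x + 1/2)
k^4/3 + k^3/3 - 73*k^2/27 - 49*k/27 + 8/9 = (k/3 + 1)*(k - 8/3)*(k - 1/3)*(k + 1)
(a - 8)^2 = a^2 - 16*a + 64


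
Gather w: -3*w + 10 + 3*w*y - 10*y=w*(3*y - 3) - 10*y + 10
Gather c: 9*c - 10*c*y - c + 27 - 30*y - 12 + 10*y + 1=c*(8 - 10*y) - 20*y + 16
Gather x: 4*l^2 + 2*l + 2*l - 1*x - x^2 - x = 4*l^2 + 4*l - x^2 - 2*x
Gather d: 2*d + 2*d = 4*d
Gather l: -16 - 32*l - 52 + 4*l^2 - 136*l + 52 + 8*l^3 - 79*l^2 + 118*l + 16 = 8*l^3 - 75*l^2 - 50*l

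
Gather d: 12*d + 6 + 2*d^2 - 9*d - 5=2*d^2 + 3*d + 1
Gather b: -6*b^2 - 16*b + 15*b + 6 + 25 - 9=-6*b^2 - b + 22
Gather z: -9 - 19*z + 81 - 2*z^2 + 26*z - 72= -2*z^2 + 7*z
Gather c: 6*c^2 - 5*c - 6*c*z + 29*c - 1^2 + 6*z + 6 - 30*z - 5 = 6*c^2 + c*(24 - 6*z) - 24*z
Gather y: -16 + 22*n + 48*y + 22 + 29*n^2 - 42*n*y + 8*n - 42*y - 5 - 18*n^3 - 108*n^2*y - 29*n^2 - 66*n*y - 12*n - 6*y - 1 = -18*n^3 + 18*n + y*(-108*n^2 - 108*n)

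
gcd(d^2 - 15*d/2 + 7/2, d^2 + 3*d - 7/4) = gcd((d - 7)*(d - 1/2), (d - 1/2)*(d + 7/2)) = d - 1/2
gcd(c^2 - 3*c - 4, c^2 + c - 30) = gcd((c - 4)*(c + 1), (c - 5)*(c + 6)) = 1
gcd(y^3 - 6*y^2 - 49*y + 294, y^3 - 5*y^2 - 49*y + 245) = y^2 - 49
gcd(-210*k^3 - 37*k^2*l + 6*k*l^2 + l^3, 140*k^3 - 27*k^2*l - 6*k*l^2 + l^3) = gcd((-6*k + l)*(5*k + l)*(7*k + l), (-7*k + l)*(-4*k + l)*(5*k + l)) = 5*k + l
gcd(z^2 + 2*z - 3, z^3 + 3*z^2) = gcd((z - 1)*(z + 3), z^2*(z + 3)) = z + 3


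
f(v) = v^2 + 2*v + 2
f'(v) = 2*v + 2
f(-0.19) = 1.66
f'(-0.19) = 1.62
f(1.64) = 7.97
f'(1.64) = 5.28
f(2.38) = 12.42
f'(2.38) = 6.76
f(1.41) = 6.81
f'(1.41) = 4.82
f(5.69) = 45.76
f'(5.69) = 13.38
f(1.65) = 8.02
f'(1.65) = 5.30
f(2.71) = 14.76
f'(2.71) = 7.42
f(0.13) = 2.28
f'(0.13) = 2.26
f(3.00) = 17.00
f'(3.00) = 8.00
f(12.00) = 170.00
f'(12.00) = 26.00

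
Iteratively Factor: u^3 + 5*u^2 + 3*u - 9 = (u - 1)*(u^2 + 6*u + 9) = (u - 1)*(u + 3)*(u + 3)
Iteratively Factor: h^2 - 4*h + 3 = (h - 1)*(h - 3)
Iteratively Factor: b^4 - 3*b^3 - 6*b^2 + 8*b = (b - 1)*(b^3 - 2*b^2 - 8*b) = (b - 1)*(b + 2)*(b^2 - 4*b) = b*(b - 1)*(b + 2)*(b - 4)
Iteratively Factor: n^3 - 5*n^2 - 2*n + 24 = (n + 2)*(n^2 - 7*n + 12) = (n - 3)*(n + 2)*(n - 4)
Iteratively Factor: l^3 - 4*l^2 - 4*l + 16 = (l + 2)*(l^2 - 6*l + 8) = (l - 2)*(l + 2)*(l - 4)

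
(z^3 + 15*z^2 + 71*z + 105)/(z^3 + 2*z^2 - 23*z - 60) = (z^2 + 12*z + 35)/(z^2 - z - 20)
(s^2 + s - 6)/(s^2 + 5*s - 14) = (s + 3)/(s + 7)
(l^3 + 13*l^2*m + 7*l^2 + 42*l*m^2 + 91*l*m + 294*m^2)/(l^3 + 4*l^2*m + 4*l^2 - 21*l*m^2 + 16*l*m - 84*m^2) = (l^2 + 6*l*m + 7*l + 42*m)/(l^2 - 3*l*m + 4*l - 12*m)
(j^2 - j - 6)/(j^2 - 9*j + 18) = (j + 2)/(j - 6)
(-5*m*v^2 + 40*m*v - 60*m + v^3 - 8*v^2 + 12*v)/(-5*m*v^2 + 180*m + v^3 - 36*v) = (v - 2)/(v + 6)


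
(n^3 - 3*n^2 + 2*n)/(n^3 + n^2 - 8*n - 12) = n*(n^2 - 3*n + 2)/(n^3 + n^2 - 8*n - 12)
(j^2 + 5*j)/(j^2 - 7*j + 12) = j*(j + 5)/(j^2 - 7*j + 12)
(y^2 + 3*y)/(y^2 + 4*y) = (y + 3)/(y + 4)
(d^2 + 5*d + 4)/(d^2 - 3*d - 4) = (d + 4)/(d - 4)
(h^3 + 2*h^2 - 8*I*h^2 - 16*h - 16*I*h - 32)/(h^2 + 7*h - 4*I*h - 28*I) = (h^2 + h*(2 - 4*I) - 8*I)/(h + 7)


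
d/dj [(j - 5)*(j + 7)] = 2*j + 2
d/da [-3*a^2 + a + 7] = 1 - 6*a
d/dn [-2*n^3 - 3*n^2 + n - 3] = -6*n^2 - 6*n + 1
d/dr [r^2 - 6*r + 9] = 2*r - 6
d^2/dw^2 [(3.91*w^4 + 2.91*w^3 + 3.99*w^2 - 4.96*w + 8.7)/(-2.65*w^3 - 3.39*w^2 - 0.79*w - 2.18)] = (-5.6843418860808e-14*w^8 - 77.2526320000006*w^6 + 318.242304*w^5 - 401.964288*w^4 - 881.55676*w^3 - 1129.146192*w^2 - 141.146676*w + 62.721764)/(18.609625*w^9 + 71.418825*w^8 + 108.00552*w^7 + 127.467159*w^6 + 149.702052*w^5 + 108.888411*w^4 + 73.304167*w^3 + 52.413522*w^2 + 11.263188*w + 10.360232)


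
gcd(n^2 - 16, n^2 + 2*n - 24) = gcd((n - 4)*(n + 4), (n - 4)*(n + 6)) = n - 4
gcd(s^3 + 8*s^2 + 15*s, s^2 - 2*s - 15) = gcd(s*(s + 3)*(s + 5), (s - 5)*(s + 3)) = s + 3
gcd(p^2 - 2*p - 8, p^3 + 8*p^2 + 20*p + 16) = p + 2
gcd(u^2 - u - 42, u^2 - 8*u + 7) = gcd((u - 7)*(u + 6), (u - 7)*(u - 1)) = u - 7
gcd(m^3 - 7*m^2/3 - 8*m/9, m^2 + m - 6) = 1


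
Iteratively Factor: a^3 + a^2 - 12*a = (a)*(a^2 + a - 12) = a*(a - 3)*(a + 4)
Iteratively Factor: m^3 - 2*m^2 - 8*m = (m + 2)*(m^2 - 4*m) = (m - 4)*(m + 2)*(m)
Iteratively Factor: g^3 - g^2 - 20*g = (g - 5)*(g^2 + 4*g) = (g - 5)*(g + 4)*(g)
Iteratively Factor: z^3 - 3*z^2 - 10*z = (z - 5)*(z^2 + 2*z) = (z - 5)*(z + 2)*(z)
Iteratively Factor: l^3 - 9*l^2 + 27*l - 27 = (l - 3)*(l^2 - 6*l + 9) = (l - 3)^2*(l - 3)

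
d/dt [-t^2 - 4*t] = -2*t - 4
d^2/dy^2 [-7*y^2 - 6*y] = -14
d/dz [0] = 0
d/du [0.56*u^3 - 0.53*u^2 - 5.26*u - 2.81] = 1.68*u^2 - 1.06*u - 5.26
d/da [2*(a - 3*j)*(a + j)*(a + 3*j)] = 6*a^2 + 4*a*j - 18*j^2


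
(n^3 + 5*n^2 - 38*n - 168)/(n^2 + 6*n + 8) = (n^2 + n - 42)/(n + 2)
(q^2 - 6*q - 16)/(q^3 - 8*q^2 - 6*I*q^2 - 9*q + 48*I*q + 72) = (q + 2)/(q^2 - 6*I*q - 9)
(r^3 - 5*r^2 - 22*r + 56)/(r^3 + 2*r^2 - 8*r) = (r - 7)/r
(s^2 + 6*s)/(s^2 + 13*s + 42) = s/(s + 7)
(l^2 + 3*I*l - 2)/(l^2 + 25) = (l^2 + 3*I*l - 2)/(l^2 + 25)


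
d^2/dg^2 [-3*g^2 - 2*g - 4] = -6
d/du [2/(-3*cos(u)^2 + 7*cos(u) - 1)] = 2*(7 - 6*cos(u))*sin(u)/(3*cos(u)^2 - 7*cos(u) + 1)^2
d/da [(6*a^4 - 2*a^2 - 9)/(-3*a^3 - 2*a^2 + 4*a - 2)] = (-18*a^6 - 24*a^5 + 66*a^4 - 48*a^3 - 89*a^2 - 28*a + 36)/(9*a^6 + 12*a^5 - 20*a^4 - 4*a^3 + 24*a^2 - 16*a + 4)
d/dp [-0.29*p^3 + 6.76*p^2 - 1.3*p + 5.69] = -0.87*p^2 + 13.52*p - 1.3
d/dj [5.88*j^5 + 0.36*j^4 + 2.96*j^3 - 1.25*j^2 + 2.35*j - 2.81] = 29.4*j^4 + 1.44*j^3 + 8.88*j^2 - 2.5*j + 2.35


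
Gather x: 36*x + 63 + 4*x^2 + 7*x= 4*x^2 + 43*x + 63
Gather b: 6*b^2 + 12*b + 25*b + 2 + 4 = 6*b^2 + 37*b + 6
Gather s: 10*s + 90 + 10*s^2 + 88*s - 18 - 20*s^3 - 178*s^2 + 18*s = -20*s^3 - 168*s^2 + 116*s + 72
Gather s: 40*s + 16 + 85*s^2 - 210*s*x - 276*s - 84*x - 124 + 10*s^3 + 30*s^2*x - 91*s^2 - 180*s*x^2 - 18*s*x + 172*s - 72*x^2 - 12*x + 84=10*s^3 + s^2*(30*x - 6) + s*(-180*x^2 - 228*x - 64) - 72*x^2 - 96*x - 24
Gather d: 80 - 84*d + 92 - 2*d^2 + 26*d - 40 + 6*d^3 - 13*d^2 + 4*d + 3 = 6*d^3 - 15*d^2 - 54*d + 135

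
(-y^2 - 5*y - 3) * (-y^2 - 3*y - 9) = y^4 + 8*y^3 + 27*y^2 + 54*y + 27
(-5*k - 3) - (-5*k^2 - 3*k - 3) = 5*k^2 - 2*k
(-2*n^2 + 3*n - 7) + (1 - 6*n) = -2*n^2 - 3*n - 6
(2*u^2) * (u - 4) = 2*u^3 - 8*u^2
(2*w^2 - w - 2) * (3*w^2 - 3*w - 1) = 6*w^4 - 9*w^3 - 5*w^2 + 7*w + 2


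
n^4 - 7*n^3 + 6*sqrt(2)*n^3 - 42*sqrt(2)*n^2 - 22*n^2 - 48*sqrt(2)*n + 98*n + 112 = (n - 8)*(n + 1)*(n - sqrt(2))*(n + 7*sqrt(2))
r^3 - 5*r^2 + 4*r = r*(r - 4)*(r - 1)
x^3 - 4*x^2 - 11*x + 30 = (x - 5)*(x - 2)*(x + 3)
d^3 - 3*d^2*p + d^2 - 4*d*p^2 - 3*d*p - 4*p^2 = (d + 1)*(d - 4*p)*(d + p)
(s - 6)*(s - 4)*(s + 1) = s^3 - 9*s^2 + 14*s + 24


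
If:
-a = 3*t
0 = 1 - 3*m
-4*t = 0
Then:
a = 0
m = 1/3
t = 0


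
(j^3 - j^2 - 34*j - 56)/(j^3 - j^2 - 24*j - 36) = (j^2 - 3*j - 28)/(j^2 - 3*j - 18)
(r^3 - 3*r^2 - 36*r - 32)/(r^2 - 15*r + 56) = (r^2 + 5*r + 4)/(r - 7)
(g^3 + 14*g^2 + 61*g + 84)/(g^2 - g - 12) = (g^2 + 11*g + 28)/(g - 4)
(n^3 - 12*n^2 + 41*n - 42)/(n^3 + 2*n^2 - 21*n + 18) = (n^2 - 9*n + 14)/(n^2 + 5*n - 6)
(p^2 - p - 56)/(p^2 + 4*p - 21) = (p - 8)/(p - 3)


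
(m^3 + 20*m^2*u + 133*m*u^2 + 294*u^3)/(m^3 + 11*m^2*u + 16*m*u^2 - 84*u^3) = (-m - 7*u)/(-m + 2*u)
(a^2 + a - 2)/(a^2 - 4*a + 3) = (a + 2)/(a - 3)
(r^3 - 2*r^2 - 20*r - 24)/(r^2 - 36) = (r^2 + 4*r + 4)/(r + 6)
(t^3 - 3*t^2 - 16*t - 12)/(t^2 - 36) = (t^2 + 3*t + 2)/(t + 6)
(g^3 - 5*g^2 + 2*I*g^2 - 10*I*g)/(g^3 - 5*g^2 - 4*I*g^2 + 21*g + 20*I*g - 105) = g*(g + 2*I)/(g^2 - 4*I*g + 21)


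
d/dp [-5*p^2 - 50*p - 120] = -10*p - 50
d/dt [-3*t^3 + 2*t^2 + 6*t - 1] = -9*t^2 + 4*t + 6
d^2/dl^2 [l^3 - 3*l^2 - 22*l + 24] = 6*l - 6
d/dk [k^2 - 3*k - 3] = 2*k - 3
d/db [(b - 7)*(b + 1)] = 2*b - 6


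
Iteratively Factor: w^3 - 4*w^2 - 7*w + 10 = (w - 1)*(w^2 - 3*w - 10) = (w - 1)*(w + 2)*(w - 5)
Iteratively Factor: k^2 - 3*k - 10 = (k + 2)*(k - 5)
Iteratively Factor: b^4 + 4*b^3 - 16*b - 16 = (b + 2)*(b^3 + 2*b^2 - 4*b - 8) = (b + 2)^2*(b^2 - 4) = (b + 2)^3*(b - 2)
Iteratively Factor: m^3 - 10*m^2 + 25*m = (m - 5)*(m^2 - 5*m) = (m - 5)^2*(m)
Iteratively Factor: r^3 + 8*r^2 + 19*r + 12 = (r + 4)*(r^2 + 4*r + 3) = (r + 3)*(r + 4)*(r + 1)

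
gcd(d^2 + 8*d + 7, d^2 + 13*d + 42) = d + 7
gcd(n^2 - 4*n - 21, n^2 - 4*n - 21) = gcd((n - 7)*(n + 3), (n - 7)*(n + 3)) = n^2 - 4*n - 21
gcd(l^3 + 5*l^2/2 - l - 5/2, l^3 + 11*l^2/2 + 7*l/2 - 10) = l^2 + 3*l/2 - 5/2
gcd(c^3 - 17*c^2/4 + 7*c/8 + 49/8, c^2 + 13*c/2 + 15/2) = 1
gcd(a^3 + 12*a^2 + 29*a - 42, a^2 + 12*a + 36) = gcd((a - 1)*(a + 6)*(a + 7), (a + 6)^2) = a + 6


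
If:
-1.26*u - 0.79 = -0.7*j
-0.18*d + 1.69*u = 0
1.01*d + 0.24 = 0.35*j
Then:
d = 0.16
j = 1.16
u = 0.02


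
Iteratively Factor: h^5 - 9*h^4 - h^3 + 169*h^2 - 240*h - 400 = (h - 5)*(h^4 - 4*h^3 - 21*h^2 + 64*h + 80) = (h - 5)*(h - 4)*(h^3 - 21*h - 20) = (h - 5)*(h - 4)*(h + 1)*(h^2 - h - 20) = (h - 5)*(h - 4)*(h + 1)*(h + 4)*(h - 5)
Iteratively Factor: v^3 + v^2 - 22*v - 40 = (v + 2)*(v^2 - v - 20) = (v - 5)*(v + 2)*(v + 4)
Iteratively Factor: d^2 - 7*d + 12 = (d - 4)*(d - 3)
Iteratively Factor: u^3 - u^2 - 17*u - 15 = (u + 1)*(u^2 - 2*u - 15) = (u + 1)*(u + 3)*(u - 5)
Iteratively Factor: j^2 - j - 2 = (j - 2)*(j + 1)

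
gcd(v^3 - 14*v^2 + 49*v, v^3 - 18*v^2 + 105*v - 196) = v^2 - 14*v + 49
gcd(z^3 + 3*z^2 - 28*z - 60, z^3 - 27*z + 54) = z + 6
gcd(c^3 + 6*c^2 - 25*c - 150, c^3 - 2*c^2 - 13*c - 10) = c - 5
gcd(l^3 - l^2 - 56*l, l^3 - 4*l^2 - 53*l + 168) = l^2 - l - 56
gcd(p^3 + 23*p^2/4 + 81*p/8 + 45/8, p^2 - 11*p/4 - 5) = p + 5/4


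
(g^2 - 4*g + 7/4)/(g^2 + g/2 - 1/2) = (g - 7/2)/(g + 1)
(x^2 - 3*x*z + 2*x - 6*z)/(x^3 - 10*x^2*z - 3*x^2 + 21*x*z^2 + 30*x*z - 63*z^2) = (x + 2)/(x^2 - 7*x*z - 3*x + 21*z)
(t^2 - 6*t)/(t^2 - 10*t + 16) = t*(t - 6)/(t^2 - 10*t + 16)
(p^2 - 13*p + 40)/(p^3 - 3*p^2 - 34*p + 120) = (p - 8)/(p^2 + 2*p - 24)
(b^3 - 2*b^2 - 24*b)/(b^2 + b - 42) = b*(b + 4)/(b + 7)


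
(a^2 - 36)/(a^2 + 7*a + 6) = (a - 6)/(a + 1)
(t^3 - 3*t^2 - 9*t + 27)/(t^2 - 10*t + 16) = (t^3 - 3*t^2 - 9*t + 27)/(t^2 - 10*t + 16)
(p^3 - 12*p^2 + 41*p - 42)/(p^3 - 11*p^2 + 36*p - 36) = (p - 7)/(p - 6)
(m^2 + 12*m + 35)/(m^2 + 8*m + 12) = (m^2 + 12*m + 35)/(m^2 + 8*m + 12)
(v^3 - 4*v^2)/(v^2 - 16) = v^2/(v + 4)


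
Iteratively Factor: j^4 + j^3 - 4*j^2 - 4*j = (j + 1)*(j^3 - 4*j) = j*(j + 1)*(j^2 - 4) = j*(j + 1)*(j + 2)*(j - 2)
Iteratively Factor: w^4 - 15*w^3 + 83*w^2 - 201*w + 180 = (w - 3)*(w^3 - 12*w^2 + 47*w - 60) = (w - 5)*(w - 3)*(w^2 - 7*w + 12) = (w - 5)*(w - 4)*(w - 3)*(w - 3)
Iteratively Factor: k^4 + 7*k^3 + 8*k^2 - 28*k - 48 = (k + 2)*(k^3 + 5*k^2 - 2*k - 24) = (k + 2)*(k + 4)*(k^2 + k - 6) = (k - 2)*(k + 2)*(k + 4)*(k + 3)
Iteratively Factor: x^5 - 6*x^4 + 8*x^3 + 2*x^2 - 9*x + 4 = (x - 4)*(x^4 - 2*x^3 + 2*x - 1) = (x - 4)*(x - 1)*(x^3 - x^2 - x + 1) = (x - 4)*(x - 1)^2*(x^2 - 1) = (x - 4)*(x - 1)^2*(x + 1)*(x - 1)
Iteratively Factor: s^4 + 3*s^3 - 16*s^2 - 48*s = (s)*(s^3 + 3*s^2 - 16*s - 48) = s*(s + 3)*(s^2 - 16) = s*(s + 3)*(s + 4)*(s - 4)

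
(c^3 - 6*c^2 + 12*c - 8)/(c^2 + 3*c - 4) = (c^3 - 6*c^2 + 12*c - 8)/(c^2 + 3*c - 4)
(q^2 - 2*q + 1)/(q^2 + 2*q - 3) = (q - 1)/(q + 3)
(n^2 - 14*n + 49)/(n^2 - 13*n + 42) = (n - 7)/(n - 6)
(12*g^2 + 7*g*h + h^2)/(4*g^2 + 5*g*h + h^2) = (3*g + h)/(g + h)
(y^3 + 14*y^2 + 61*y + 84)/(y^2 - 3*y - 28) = (y^2 + 10*y + 21)/(y - 7)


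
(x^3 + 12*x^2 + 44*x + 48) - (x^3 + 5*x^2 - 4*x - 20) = 7*x^2 + 48*x + 68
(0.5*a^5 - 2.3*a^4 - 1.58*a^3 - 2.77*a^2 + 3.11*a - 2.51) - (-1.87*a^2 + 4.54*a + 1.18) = 0.5*a^5 - 2.3*a^4 - 1.58*a^3 - 0.9*a^2 - 1.43*a - 3.69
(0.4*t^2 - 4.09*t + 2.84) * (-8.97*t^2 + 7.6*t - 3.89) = -3.588*t^4 + 39.7273*t^3 - 58.1148*t^2 + 37.4941*t - 11.0476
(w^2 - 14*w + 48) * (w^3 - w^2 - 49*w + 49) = w^5 - 15*w^4 + 13*w^3 + 687*w^2 - 3038*w + 2352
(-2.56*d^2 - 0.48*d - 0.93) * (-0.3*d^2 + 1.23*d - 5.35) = 0.768*d^4 - 3.0048*d^3 + 13.3846*d^2 + 1.4241*d + 4.9755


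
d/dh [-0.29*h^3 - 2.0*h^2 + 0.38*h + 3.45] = -0.87*h^2 - 4.0*h + 0.38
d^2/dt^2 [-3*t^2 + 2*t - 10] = -6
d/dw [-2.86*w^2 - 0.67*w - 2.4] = -5.72*w - 0.67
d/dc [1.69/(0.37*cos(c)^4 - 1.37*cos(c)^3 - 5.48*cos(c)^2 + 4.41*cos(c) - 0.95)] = (2.5012*cos(c)^3 - 6.9459*cos(c)^2 - 18.5224*cos(c) + 7.4529)*sin(c)/(-0.37*cos(c)^4 + 1.37*cos(c)^3 + 5.48*cos(c)^2 - 4.41*cos(c) + 0.95)^2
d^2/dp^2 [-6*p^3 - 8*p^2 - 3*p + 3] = -36*p - 16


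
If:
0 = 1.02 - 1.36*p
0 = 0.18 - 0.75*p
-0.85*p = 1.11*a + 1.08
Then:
No Solution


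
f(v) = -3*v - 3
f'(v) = -3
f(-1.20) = 0.60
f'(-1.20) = -3.00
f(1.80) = -8.40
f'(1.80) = -3.00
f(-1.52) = 1.56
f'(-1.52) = -3.00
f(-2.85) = 5.55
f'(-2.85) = -3.00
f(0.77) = -5.31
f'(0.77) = -3.00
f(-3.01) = 6.03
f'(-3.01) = -3.00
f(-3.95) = 8.85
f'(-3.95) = -3.00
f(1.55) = -7.65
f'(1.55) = -3.00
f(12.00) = -39.00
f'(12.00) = -3.00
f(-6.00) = 15.00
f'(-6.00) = -3.00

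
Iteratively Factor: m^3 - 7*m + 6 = (m - 2)*(m^2 + 2*m - 3) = (m - 2)*(m - 1)*(m + 3)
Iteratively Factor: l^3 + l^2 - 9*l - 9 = (l + 1)*(l^2 - 9) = (l - 3)*(l + 1)*(l + 3)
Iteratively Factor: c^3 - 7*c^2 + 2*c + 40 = (c - 4)*(c^2 - 3*c - 10) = (c - 4)*(c + 2)*(c - 5)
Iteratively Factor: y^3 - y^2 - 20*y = (y)*(y^2 - y - 20) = y*(y + 4)*(y - 5)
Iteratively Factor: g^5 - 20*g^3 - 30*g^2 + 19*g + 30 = (g + 1)*(g^4 - g^3 - 19*g^2 - 11*g + 30) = (g - 5)*(g + 1)*(g^3 + 4*g^2 + g - 6) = (g - 5)*(g + 1)*(g + 3)*(g^2 + g - 2) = (g - 5)*(g + 1)*(g + 2)*(g + 3)*(g - 1)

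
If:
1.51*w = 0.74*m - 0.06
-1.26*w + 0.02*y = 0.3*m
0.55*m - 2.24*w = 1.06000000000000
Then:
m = -1.77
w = -0.91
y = -83.82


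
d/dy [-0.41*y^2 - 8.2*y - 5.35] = -0.82*y - 8.2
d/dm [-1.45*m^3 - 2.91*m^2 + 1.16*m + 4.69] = -4.35*m^2 - 5.82*m + 1.16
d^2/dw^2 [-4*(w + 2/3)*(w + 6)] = -8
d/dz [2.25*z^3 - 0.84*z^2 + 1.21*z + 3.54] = 6.75*z^2 - 1.68*z + 1.21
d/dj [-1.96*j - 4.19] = -1.96000000000000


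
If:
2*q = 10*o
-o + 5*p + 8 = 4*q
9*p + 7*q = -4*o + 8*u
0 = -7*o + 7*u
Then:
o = 9/43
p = -31/43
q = 45/43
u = 9/43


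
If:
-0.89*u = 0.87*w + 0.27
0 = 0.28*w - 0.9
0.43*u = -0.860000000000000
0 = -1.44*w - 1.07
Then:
No Solution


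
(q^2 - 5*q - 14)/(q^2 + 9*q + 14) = (q - 7)/(q + 7)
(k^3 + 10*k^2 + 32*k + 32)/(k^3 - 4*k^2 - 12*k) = (k^2 + 8*k + 16)/(k*(k - 6))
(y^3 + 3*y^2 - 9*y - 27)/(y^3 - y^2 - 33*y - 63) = (y - 3)/(y - 7)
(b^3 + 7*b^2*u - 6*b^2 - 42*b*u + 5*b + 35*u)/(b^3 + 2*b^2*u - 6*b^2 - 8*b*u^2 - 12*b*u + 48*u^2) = (b^3 + 7*b^2*u - 6*b^2 - 42*b*u + 5*b + 35*u)/(b^3 + 2*b^2*u - 6*b^2 - 8*b*u^2 - 12*b*u + 48*u^2)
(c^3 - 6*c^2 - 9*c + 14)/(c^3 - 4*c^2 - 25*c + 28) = (c + 2)/(c + 4)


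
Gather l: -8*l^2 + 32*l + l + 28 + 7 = -8*l^2 + 33*l + 35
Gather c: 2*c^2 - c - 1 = 2*c^2 - c - 1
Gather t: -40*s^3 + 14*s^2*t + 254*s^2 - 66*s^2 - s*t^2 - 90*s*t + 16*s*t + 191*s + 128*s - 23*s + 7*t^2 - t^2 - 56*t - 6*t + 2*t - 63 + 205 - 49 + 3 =-40*s^3 + 188*s^2 + 296*s + t^2*(6 - s) + t*(14*s^2 - 74*s - 60) + 96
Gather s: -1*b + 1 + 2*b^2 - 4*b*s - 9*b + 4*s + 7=2*b^2 - 10*b + s*(4 - 4*b) + 8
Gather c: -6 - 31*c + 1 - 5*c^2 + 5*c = -5*c^2 - 26*c - 5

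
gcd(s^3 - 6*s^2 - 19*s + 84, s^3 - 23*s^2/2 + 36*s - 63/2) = s^2 - 10*s + 21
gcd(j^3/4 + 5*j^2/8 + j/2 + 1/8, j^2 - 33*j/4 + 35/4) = 1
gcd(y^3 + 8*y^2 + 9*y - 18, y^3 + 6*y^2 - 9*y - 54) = y^2 + 9*y + 18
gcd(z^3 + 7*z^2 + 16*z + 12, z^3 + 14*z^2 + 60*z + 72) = z + 2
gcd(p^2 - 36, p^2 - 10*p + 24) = p - 6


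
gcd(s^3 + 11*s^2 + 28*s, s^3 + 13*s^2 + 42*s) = s^2 + 7*s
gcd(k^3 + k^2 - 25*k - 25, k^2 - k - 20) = k - 5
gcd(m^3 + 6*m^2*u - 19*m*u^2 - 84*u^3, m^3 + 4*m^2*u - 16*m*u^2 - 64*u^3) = -m + 4*u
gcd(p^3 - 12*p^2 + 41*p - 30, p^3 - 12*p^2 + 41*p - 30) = p^3 - 12*p^2 + 41*p - 30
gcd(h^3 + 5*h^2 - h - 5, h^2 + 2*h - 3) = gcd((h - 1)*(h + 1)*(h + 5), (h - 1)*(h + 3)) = h - 1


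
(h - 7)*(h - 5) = h^2 - 12*h + 35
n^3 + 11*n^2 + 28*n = n*(n + 4)*(n + 7)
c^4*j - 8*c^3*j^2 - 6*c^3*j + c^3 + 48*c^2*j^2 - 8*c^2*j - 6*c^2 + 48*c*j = c*(c - 6)*(c - 8*j)*(c*j + 1)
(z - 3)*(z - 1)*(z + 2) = z^3 - 2*z^2 - 5*z + 6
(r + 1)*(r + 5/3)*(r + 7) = r^3 + 29*r^2/3 + 61*r/3 + 35/3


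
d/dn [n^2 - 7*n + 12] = 2*n - 7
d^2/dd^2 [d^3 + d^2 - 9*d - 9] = 6*d + 2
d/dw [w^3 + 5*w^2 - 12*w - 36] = 3*w^2 + 10*w - 12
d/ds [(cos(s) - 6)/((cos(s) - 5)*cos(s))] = (sin(s) + 30*sin(s)/cos(s)^2 - 12*tan(s))/(cos(s) - 5)^2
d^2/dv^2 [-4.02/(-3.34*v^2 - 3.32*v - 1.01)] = (-89.691024*v^2 - 89.153952*v + 4.02*(6.68*v + 3.32)*(13.36*v + 6.64) - 27.122136)/(3.34*v^2 + 3.32*v + 1.01)^3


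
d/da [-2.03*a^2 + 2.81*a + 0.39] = 2.81 - 4.06*a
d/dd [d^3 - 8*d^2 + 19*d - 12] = 3*d^2 - 16*d + 19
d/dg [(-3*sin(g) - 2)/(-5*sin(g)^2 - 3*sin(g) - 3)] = (-15*sin(g)^2 - 20*sin(g) + 3)*cos(g)/(5*sin(g)^2 + 3*sin(g) + 3)^2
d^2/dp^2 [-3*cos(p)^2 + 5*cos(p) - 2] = -5*cos(p) + 6*cos(2*p)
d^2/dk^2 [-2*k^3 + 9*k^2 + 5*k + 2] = 18 - 12*k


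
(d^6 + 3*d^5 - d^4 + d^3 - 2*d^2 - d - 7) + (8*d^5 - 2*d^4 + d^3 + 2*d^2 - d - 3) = d^6 + 11*d^5 - 3*d^4 + 2*d^3 - 2*d - 10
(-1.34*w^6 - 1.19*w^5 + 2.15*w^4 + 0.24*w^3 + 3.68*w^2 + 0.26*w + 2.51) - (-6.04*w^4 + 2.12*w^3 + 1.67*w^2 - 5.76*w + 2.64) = -1.34*w^6 - 1.19*w^5 + 8.19*w^4 - 1.88*w^3 + 2.01*w^2 + 6.02*w - 0.13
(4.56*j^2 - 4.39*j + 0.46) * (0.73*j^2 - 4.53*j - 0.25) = 3.3288*j^4 - 23.8615*j^3 + 19.0825*j^2 - 0.9863*j - 0.115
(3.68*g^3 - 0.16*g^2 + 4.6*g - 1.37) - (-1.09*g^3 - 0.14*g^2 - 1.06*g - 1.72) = 4.77*g^3 - 0.02*g^2 + 5.66*g + 0.35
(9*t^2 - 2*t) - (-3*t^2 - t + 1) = 12*t^2 - t - 1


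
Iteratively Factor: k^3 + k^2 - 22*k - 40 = (k + 4)*(k^2 - 3*k - 10) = (k + 2)*(k + 4)*(k - 5)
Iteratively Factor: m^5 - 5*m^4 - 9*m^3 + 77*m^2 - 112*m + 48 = (m - 1)*(m^4 - 4*m^3 - 13*m^2 + 64*m - 48) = (m - 3)*(m - 1)*(m^3 - m^2 - 16*m + 16) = (m - 3)*(m - 1)*(m + 4)*(m^2 - 5*m + 4) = (m - 3)*(m - 1)^2*(m + 4)*(m - 4)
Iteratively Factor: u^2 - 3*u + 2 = (u - 2)*(u - 1)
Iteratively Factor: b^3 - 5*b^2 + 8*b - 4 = (b - 2)*(b^2 - 3*b + 2) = (b - 2)*(b - 1)*(b - 2)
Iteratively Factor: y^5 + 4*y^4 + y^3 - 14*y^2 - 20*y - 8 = (y + 2)*(y^4 + 2*y^3 - 3*y^2 - 8*y - 4) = (y + 2)^2*(y^3 - 3*y - 2) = (y + 1)*(y + 2)^2*(y^2 - y - 2) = (y + 1)^2*(y + 2)^2*(y - 2)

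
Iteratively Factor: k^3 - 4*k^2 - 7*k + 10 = (k - 1)*(k^2 - 3*k - 10) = (k - 5)*(k - 1)*(k + 2)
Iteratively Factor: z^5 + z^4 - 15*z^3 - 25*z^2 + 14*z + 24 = (z + 3)*(z^4 - 2*z^3 - 9*z^2 + 2*z + 8) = (z - 4)*(z + 3)*(z^3 + 2*z^2 - z - 2) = (z - 4)*(z + 1)*(z + 3)*(z^2 + z - 2) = (z - 4)*(z - 1)*(z + 1)*(z + 3)*(z + 2)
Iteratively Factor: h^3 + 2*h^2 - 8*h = (h)*(h^2 + 2*h - 8) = h*(h - 2)*(h + 4)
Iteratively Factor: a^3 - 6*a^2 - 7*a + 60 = (a - 4)*(a^2 - 2*a - 15) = (a - 4)*(a + 3)*(a - 5)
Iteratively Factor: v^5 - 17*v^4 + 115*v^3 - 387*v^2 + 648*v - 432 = (v - 3)*(v^4 - 14*v^3 + 73*v^2 - 168*v + 144) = (v - 4)*(v - 3)*(v^3 - 10*v^2 + 33*v - 36) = (v - 4)^2*(v - 3)*(v^2 - 6*v + 9) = (v - 4)^2*(v - 3)^2*(v - 3)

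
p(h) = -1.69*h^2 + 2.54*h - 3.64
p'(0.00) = 2.54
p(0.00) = -3.64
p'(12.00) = -38.02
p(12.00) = -216.52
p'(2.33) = -5.34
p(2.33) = -6.90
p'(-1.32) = 7.00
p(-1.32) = -9.94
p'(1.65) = -3.04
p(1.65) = -4.05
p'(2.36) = -5.44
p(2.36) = -7.06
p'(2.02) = -4.29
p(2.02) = -5.41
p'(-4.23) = 16.84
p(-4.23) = -44.62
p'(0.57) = 0.61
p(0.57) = -2.74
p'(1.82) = -3.61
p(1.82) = -4.62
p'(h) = 2.54 - 3.38*h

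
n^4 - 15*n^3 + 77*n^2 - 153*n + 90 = (n - 6)*(n - 5)*(n - 3)*(n - 1)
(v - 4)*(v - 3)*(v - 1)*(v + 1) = v^4 - 7*v^3 + 11*v^2 + 7*v - 12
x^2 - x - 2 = (x - 2)*(x + 1)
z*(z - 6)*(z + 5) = z^3 - z^2 - 30*z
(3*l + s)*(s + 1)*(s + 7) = 3*l*s^2 + 24*l*s + 21*l + s^3 + 8*s^2 + 7*s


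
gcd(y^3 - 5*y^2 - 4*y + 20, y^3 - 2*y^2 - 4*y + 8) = y^2 - 4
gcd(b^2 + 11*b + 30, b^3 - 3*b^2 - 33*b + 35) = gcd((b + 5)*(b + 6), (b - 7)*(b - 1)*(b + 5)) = b + 5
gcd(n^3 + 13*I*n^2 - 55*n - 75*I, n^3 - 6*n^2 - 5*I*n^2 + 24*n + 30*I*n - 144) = n + 3*I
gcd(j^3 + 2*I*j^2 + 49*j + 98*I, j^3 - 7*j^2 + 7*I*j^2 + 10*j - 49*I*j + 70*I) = j + 7*I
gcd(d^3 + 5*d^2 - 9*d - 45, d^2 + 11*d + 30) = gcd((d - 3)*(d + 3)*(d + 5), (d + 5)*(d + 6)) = d + 5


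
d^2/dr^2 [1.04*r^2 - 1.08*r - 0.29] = 2.08000000000000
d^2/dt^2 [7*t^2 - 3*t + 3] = 14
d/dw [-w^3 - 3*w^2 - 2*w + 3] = -3*w^2 - 6*w - 2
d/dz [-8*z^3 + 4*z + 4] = 4 - 24*z^2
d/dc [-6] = 0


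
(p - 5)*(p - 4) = p^2 - 9*p + 20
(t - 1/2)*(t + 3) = t^2 + 5*t/2 - 3/2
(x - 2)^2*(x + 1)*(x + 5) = x^4 + 2*x^3 - 15*x^2 + 4*x + 20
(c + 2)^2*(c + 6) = c^3 + 10*c^2 + 28*c + 24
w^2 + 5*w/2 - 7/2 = (w - 1)*(w + 7/2)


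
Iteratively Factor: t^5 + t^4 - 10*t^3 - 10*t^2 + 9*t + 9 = (t + 1)*(t^4 - 10*t^2 + 9) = (t + 1)^2*(t^3 - t^2 - 9*t + 9) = (t - 3)*(t + 1)^2*(t^2 + 2*t - 3) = (t - 3)*(t + 1)^2*(t + 3)*(t - 1)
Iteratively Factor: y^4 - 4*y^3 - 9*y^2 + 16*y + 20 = (y - 5)*(y^3 + y^2 - 4*y - 4) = (y - 5)*(y + 1)*(y^2 - 4) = (y - 5)*(y + 1)*(y + 2)*(y - 2)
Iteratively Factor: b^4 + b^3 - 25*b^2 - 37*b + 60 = (b - 1)*(b^3 + 2*b^2 - 23*b - 60) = (b - 5)*(b - 1)*(b^2 + 7*b + 12) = (b - 5)*(b - 1)*(b + 4)*(b + 3)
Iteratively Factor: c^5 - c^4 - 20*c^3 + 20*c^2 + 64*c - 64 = (c - 4)*(c^4 + 3*c^3 - 8*c^2 - 12*c + 16) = (c - 4)*(c + 4)*(c^3 - c^2 - 4*c + 4) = (c - 4)*(c + 2)*(c + 4)*(c^2 - 3*c + 2) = (c - 4)*(c - 2)*(c + 2)*(c + 4)*(c - 1)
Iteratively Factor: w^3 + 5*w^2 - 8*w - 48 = (w - 3)*(w^2 + 8*w + 16) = (w - 3)*(w + 4)*(w + 4)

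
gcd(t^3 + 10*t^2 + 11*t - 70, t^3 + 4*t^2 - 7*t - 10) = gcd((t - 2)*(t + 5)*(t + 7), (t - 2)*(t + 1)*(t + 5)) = t^2 + 3*t - 10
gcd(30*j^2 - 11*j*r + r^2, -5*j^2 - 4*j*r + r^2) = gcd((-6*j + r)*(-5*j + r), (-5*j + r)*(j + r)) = -5*j + r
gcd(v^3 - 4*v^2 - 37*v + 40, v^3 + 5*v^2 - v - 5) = v^2 + 4*v - 5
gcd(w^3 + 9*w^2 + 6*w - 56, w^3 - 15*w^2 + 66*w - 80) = w - 2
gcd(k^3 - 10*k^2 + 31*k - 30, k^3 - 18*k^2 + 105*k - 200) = k - 5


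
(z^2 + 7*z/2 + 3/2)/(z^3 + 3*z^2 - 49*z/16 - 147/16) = 8*(2*z + 1)/(16*z^2 - 49)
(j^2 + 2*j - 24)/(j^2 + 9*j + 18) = (j - 4)/(j + 3)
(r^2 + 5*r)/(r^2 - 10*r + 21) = r*(r + 5)/(r^2 - 10*r + 21)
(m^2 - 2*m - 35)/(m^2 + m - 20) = (m - 7)/(m - 4)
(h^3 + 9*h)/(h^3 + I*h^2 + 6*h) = (h - 3*I)/(h - 2*I)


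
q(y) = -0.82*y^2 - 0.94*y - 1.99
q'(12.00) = -20.62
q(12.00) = -131.35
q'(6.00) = -10.78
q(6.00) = -37.15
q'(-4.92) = 7.13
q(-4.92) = -17.21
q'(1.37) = -3.19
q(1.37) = -4.82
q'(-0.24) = -0.55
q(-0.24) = -1.81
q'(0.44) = -1.66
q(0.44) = -2.56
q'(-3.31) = 4.49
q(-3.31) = -7.86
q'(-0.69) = 0.19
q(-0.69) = -1.73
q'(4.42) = -8.19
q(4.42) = -22.16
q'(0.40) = -1.60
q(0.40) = -2.50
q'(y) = -1.64*y - 0.94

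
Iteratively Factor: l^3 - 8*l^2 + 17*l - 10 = (l - 5)*(l^2 - 3*l + 2) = (l - 5)*(l - 1)*(l - 2)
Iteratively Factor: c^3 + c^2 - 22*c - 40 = (c + 2)*(c^2 - c - 20) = (c + 2)*(c + 4)*(c - 5)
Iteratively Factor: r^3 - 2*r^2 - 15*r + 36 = (r + 4)*(r^2 - 6*r + 9) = (r - 3)*(r + 4)*(r - 3)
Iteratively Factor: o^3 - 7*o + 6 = (o + 3)*(o^2 - 3*o + 2) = (o - 1)*(o + 3)*(o - 2)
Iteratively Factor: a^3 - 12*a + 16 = (a - 2)*(a^2 + 2*a - 8) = (a - 2)*(a + 4)*(a - 2)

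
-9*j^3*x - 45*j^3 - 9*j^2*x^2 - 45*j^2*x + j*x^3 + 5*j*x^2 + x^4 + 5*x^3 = (-3*j + x)*(j + x)*(3*j + x)*(x + 5)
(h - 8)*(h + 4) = h^2 - 4*h - 32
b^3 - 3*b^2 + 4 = (b - 2)^2*(b + 1)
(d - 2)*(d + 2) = d^2 - 4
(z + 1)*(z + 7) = z^2 + 8*z + 7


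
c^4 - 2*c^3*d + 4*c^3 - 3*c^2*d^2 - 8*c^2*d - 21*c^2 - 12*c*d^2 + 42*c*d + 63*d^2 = (c - 3)*(c + 7)*(c - 3*d)*(c + d)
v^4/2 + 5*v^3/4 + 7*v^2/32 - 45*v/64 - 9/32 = (v/2 + 1/4)*(v - 3/4)*(v + 3/4)*(v + 2)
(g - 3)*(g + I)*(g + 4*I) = g^3 - 3*g^2 + 5*I*g^2 - 4*g - 15*I*g + 12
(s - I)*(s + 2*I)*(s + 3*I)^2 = s^4 + 7*I*s^3 - 13*s^2 + 3*I*s - 18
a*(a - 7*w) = a^2 - 7*a*w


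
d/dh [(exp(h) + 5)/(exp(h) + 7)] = 2*exp(h)/(exp(h) + 7)^2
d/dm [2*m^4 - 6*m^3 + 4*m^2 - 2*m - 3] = 8*m^3 - 18*m^2 + 8*m - 2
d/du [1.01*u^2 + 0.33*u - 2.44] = 2.02*u + 0.33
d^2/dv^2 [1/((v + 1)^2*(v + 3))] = 2*((v + 1)^2 + 2*(v + 1)*(v + 3) + 3*(v + 3)^2)/((v + 1)^4*(v + 3)^3)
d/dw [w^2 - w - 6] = 2*w - 1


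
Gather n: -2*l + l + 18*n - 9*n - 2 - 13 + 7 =-l + 9*n - 8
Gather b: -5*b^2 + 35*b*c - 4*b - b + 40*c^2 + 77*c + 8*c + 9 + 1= -5*b^2 + b*(35*c - 5) + 40*c^2 + 85*c + 10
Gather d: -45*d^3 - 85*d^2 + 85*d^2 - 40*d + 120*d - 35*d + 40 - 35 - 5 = -45*d^3 + 45*d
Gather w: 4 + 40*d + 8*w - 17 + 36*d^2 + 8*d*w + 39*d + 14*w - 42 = 36*d^2 + 79*d + w*(8*d + 22) - 55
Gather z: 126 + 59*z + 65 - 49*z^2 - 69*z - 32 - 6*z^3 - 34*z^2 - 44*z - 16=-6*z^3 - 83*z^2 - 54*z + 143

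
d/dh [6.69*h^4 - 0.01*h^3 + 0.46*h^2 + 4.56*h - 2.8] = 26.76*h^3 - 0.03*h^2 + 0.92*h + 4.56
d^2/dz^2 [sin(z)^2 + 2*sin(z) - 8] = -2*sin(z) + 2*cos(2*z)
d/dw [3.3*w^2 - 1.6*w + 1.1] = 6.6*w - 1.6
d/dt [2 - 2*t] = -2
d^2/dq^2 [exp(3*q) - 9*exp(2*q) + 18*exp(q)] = 9*(exp(2*q) - 4*exp(q) + 2)*exp(q)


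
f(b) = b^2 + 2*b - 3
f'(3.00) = 8.00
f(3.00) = 12.00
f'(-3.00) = -4.00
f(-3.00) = 0.00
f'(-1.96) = -1.92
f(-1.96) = -3.08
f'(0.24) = 2.48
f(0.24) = -2.46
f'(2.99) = 7.98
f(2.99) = 11.92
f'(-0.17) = 1.66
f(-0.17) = -3.31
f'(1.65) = 5.30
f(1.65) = 3.02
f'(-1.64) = -1.28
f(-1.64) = -3.59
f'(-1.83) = -1.66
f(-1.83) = -3.31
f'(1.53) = 5.06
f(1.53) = 2.40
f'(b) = 2*b + 2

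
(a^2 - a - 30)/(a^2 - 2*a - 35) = (a - 6)/(a - 7)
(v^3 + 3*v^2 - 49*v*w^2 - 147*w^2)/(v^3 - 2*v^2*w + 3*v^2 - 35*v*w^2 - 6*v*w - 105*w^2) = (v + 7*w)/(v + 5*w)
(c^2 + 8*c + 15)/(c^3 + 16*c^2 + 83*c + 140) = (c + 3)/(c^2 + 11*c + 28)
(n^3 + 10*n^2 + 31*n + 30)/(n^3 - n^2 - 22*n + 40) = (n^2 + 5*n + 6)/(n^2 - 6*n + 8)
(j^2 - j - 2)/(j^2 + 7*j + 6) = (j - 2)/(j + 6)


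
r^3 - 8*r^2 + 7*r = r*(r - 7)*(r - 1)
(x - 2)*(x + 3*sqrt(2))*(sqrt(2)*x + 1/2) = sqrt(2)*x^3 - 2*sqrt(2)*x^2 + 13*x^2/2 - 13*x + 3*sqrt(2)*x/2 - 3*sqrt(2)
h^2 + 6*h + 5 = (h + 1)*(h + 5)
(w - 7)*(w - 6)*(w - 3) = w^3 - 16*w^2 + 81*w - 126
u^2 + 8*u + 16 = (u + 4)^2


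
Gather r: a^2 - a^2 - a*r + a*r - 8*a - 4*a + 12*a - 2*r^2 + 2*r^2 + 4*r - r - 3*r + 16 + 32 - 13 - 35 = 0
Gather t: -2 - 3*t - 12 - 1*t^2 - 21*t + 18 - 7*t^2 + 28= -8*t^2 - 24*t + 32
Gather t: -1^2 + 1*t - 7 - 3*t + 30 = 22 - 2*t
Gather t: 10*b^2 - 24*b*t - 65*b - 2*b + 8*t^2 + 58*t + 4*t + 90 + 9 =10*b^2 - 67*b + 8*t^2 + t*(62 - 24*b) + 99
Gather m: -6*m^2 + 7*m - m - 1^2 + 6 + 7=-6*m^2 + 6*m + 12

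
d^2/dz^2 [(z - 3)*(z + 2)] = 2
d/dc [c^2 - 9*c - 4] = 2*c - 9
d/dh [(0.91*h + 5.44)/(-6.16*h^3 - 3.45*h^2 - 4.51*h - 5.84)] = (11.2112*h^3 + 103.6707*h^2 + 37.536*h + 19.22)/(37.9456*h^6 + 42.504*h^5 + 67.4657*h^4 + 103.0678*h^3 + 60.6361*h^2 + 52.6768*h + 34.1056)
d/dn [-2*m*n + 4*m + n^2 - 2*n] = -2*m + 2*n - 2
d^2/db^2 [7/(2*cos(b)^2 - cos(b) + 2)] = 7*(16*sin(b)^4 + 7*sin(b)^2 + 19*cos(b)/2 - 3*cos(3*b)/2 - 17)/(2*sin(b)^2 + cos(b) - 4)^3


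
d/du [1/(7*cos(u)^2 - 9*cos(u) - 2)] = (14*cos(u) - 9)*sin(u)/(-7*cos(u)^2 + 9*cos(u) + 2)^2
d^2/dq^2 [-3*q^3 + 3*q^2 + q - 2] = 6 - 18*q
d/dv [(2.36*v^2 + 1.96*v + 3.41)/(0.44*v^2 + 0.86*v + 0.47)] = (1.1672*v^2 - 0.782400000000001*v - 2.0114)/(0.1936*v^4 + 0.7568*v^3 + 1.1532*v^2 + 0.8084*v + 0.2209)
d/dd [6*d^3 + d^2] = 2*d*(9*d + 1)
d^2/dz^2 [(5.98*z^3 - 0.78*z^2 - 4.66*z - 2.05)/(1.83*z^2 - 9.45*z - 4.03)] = (2.8421709430404e-14*z^5 + 5.6843418860808e-13*z^4 + 1098.072096*z^3 + 1290.729978*z^2 + 589.231338*z - 66.7749239999998)/(6.128487*z^6 - 94.941315*z^5 + 449.782524*z^4 - 425.751795*z^3 - 990.504684*z^2 - 460.429515*z - 65.450827)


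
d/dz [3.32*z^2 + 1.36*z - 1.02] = 6.64*z + 1.36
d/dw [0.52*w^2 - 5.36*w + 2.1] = 1.04*w - 5.36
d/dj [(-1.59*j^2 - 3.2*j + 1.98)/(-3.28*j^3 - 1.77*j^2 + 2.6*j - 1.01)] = (-5.2152*j^4 - 20.992*j^3 + 9.6852*j^2 + 10.221*j - 1.916)/(10.7584*j^6 + 11.6112*j^5 - 13.9231*j^4 - 2.5784*j^3 + 10.3354*j^2 - 5.252*j + 1.0201)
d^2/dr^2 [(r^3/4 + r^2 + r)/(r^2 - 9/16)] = 8*(1168*r^3 + 1728*r^2 + 1971*r + 324)/(4096*r^6 - 6912*r^4 + 3888*r^2 - 729)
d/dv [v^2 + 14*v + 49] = 2*v + 14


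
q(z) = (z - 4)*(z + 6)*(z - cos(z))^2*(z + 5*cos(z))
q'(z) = (1 - 5*sin(z))*(z - 4)*(z + 6)*(z - cos(z))^2 + (z - 4)*(z + 6)*(z - cos(z))*(z + 5*cos(z))*(2*sin(z) + 2) + (z - 4)*(z - cos(z))^2*(z + 5*cos(z)) + (z + 6)*(z - cos(z))^2*(z + 5*cos(z)) = (z - cos(z))*(-(z - 4)*(z + 6)*(z - cos(z))*(5*sin(z) - 1) + 2*(z - 4)*(z + 6)*(z + 5*cos(z))*(sin(z) + 1) + (z - 4)*(z - cos(z))*(z + 5*cos(z)) + (z + 6)*(z - cos(z))*(z + 5*cos(z)))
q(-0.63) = -175.33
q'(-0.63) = -97.46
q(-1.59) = 102.55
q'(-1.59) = -360.02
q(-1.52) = 77.25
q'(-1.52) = -362.58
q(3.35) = 175.55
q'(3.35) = -418.62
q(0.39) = -33.10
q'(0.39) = 180.74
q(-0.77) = -155.72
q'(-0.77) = -180.99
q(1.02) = -18.77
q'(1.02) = -119.51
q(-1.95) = 228.60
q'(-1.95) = -342.03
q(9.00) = 32742.80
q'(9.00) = 10247.98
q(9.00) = 32742.80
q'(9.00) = 10247.98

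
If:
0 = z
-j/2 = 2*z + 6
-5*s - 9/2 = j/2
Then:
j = -12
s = 3/10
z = 0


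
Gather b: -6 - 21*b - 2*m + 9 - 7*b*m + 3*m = b*(-7*m - 21) + m + 3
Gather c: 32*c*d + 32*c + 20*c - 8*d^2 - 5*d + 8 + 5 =c*(32*d + 52) - 8*d^2 - 5*d + 13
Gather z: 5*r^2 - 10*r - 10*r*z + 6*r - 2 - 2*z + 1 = 5*r^2 - 4*r + z*(-10*r - 2) - 1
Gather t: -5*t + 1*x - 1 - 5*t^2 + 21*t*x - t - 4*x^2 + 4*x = -5*t^2 + t*(21*x - 6) - 4*x^2 + 5*x - 1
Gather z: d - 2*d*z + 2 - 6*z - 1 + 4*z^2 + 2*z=d + 4*z^2 + z*(-2*d - 4) + 1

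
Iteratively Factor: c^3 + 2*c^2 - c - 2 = (c + 1)*(c^2 + c - 2) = (c - 1)*(c + 1)*(c + 2)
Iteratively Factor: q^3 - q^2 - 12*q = (q)*(q^2 - q - 12) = q*(q - 4)*(q + 3)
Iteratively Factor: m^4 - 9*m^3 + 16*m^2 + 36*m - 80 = (m - 5)*(m^3 - 4*m^2 - 4*m + 16) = (m - 5)*(m - 4)*(m^2 - 4) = (m - 5)*(m - 4)*(m + 2)*(m - 2)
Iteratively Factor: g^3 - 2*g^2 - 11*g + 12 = (g + 3)*(g^2 - 5*g + 4) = (g - 1)*(g + 3)*(g - 4)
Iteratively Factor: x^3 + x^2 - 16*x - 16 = (x + 1)*(x^2 - 16) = (x + 1)*(x + 4)*(x - 4)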